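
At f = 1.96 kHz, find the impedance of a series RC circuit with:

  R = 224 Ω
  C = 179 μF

Step 1 — Angular frequency: ω = 2π·f = 2π·1960 = 1.232e+04 rad/s.
Step 2 — Component impedances:
  R: Z = R = 224 Ω
  C: Z = 1/(jωC) = -j/(ω·C) = 0 - j0.4536 Ω
Step 3 — Series combination: Z_total = R + C = 224 - j0.4536 Ω = 224∠-0.1° Ω.

Z = 224 - j0.4536 Ω = 224∠-0.1° Ω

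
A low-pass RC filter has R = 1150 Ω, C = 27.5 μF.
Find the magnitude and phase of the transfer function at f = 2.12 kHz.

Step 1 — Angular frequency: ω = 2π·2120 = 1.332e+04 rad/s.
Step 2 — Transfer function: H(jω) = 1/(1 + jωRC).
Step 3 — Denominator: 1 + jωRC = 1 + j·1.332e+04·1150·2.75e-05 = 1 + j421.3.
Step 4 — H = 5.635e-06 - j0.002374.
Step 5 — Magnitude: |H| = 0.002374 (-52.5 dB); phase: φ = -89.9°.

|H| = 0.002374 (-52.5 dB), φ = -89.9°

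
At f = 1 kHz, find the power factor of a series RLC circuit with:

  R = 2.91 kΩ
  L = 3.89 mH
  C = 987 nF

Step 1 — Angular frequency: ω = 2π·f = 2π·1000 = 6283 rad/s.
Step 2 — Component impedances:
  R: Z = R = 2910 Ω
  L: Z = jωL = j·6283·0.00389 = 0 + j24.44 Ω
  C: Z = 1/(jωC) = -j/(ω·C) = 0 - j161.3 Ω
Step 3 — Series combination: Z_total = R + L + C = 2910 - j136.8 Ω = 2913∠-2.7° Ω.
Step 4 — Power factor: PF = cos(φ) = Re(Z)/|Z| = 2910/2913.2 = 0.9989.
Step 5 — Type: Im(Z) = -136.8 ⇒ leading (phase φ = -2.7°).

PF = 0.9989 (leading, φ = -2.7°)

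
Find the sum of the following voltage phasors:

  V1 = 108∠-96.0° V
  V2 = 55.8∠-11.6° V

Step 1 — Convert each phasor to rectangular form:
  V1 = 108·(cos(-96.0°) + j·sin(-96.0°)) = -11.29 - j107.4 V
  V2 = 55.8·(cos(-11.6°) + j·sin(-11.6°)) = 54.66 - j11.22 V
Step 2 — Sum components: V_total = 43.37 - j118.6 V.
Step 3 — Convert to polar: |V_total| = 126.3 V, ∠V_total = -69.9°.

V_total = 126.3∠-69.9° V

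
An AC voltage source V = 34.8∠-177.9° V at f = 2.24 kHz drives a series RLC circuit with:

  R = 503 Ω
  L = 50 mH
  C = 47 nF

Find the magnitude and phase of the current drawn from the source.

Step 1 — Angular frequency: ω = 2π·f = 2π·2240 = 1.407e+04 rad/s.
Step 2 — Component impedances:
  R: Z = R = 503 Ω
  L: Z = jωL = j·1.407e+04·0.05 = 0 + j703.7 Ω
  C: Z = 1/(jωC) = -j/(ω·C) = 0 - j1512 Ω
Step 3 — Series combination: Z_total = R + L + C = 503 - j808 Ω = 951.8∠-58.1° Ω.
Step 4 — Source phasor: V = 34.8∠-177.9° V = -34.78 - j1.275 V.
Step 5 — Ohm's law: I = V / Z_total = (-34.78 - j1.275) / (503 - j808) = -0.01817 - j0.03173 A.
Step 6 — Convert to polar: |I| = 0.03656 A, ∠I = -119.8°.

I = 0.03656∠-119.8° A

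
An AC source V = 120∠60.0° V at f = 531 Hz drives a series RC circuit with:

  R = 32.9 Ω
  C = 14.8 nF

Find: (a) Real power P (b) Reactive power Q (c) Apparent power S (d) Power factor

Step 1 — Angular frequency: ω = 2π·f = 2π·531 = 3336 rad/s.
Step 2 — Component impedances:
  R: Z = R = 32.9 Ω
  C: Z = 1/(jωC) = -j/(ω·C) = 0 - j2.025e+04 Ω
Step 3 — Series combination: Z_total = R + C = 32.9 - j2.025e+04 Ω = 2.025e+04∠-89.9° Ω.
Step 4 — Source phasor: V = 120∠60.0° V = 60 + j103.9 V.
Step 5 — Current: I = V / Z = -0.005127 + j0.002971 A = 0.005925∠149.9° A.
Step 6 — Complex power: S = V·I* = 0.001155 - j0.711 VA.
Step 7 — Real power: P = Re(S) = 0.001155 W.
Step 8 — Reactive power: Q = Im(S) = -0.711 VAR.
Step 9 — Apparent power: |S| = 0.711 VA.
Step 10 — Power factor: PF = P/|S| = 0.001625 (leading).

(a) P = 0.001155 W  (b) Q = -0.711 VAR  (c) S = 0.711 VA  (d) PF = 0.001625 (leading)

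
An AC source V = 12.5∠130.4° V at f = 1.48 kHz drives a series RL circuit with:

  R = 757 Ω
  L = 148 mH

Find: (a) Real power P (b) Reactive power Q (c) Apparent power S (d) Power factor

Step 1 — Angular frequency: ω = 2π·f = 2π·1480 = 9299 rad/s.
Step 2 — Component impedances:
  R: Z = R = 757 Ω
  L: Z = jωL = j·9299·0.148 = 0 + j1376 Ω
Step 3 — Series combination: Z_total = R + L = 757 + j1376 Ω = 1571∠61.2° Ω.
Step 4 — Source phasor: V = 12.5∠130.4° V = -8.101 + j9.519 V.
Step 5 — Current: I = V / Z = 0.002824 + j0.00744 A = 0.007958∠69.2° A.
Step 6 — Complex power: S = V·I* = 0.04794 + j0.08716 VA.
Step 7 — Real power: P = Re(S) = 0.04794 W.
Step 8 — Reactive power: Q = Im(S) = 0.08716 VAR.
Step 9 — Apparent power: |S| = 0.09948 VA.
Step 10 — Power factor: PF = P/|S| = 0.4819 (lagging).

(a) P = 0.04794 W  (b) Q = 0.08716 VAR  (c) S = 0.09948 VA  (d) PF = 0.4819 (lagging)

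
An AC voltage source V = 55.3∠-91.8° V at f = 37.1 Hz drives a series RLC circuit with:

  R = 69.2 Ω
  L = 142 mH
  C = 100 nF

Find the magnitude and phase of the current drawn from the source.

Step 1 — Angular frequency: ω = 2π·f = 2π·37.1 = 233.1 rad/s.
Step 2 — Component impedances:
  R: Z = R = 69.2 Ω
  L: Z = jωL = j·233.1·0.142 = 0 + j33.1 Ω
  C: Z = 1/(jωC) = -j/(ω·C) = 0 - j4.29e+04 Ω
Step 3 — Series combination: Z_total = R + L + C = 69.2 - j4.287e+04 Ω = 4.287e+04∠-89.9° Ω.
Step 4 — Source phasor: V = 55.3∠-91.8° V = -1.737 - j55.27 V.
Step 5 — Ohm's law: I = V / Z_total = (-1.737 - j55.27) / (69.2 - j4.287e+04) = 0.001289 - j4.26e-05 A.
Step 6 — Convert to polar: |I| = 0.00129 A, ∠I = -1.9°.

I = 0.00129∠-1.9° A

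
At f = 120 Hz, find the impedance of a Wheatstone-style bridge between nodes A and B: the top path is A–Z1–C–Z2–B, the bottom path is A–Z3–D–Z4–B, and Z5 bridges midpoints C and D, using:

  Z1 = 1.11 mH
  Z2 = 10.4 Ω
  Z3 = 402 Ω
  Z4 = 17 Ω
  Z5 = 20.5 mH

Step 1 — Angular frequency: ω = 2π·f = 2π·120 = 754 rad/s.
Step 2 — Component impedances:
  Z1: Z = jωL = j·754·0.00111 = 0 + j0.8369 Ω
  Z2: Z = R = 10.4 Ω
  Z3: Z = R = 402 Ω
  Z4: Z = R = 17 Ω
  Z5: Z = jωL = j·754·0.0205 = 0 + j15.46 Ω
Step 3 — Bridge requires nodal analysis (the Z5 bridge couples midpoints C and D, so the two paths cannot be reduced to a simple series/parallel combination). Setting node B to ground and injecting 1 A at node A, the 3-node admittance system at A, C, D solves to V_A = Z_AB = 7.456 + j2.46 Ω = 7.852∠18.3° Ω.

Z = 7.456 + j2.46 Ω = 7.852∠18.3° Ω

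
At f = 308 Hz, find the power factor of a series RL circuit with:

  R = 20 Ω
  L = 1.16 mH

Step 1 — Angular frequency: ω = 2π·f = 2π·308 = 1935 rad/s.
Step 2 — Component impedances:
  R: Z = R = 20 Ω
  L: Z = jωL = j·1935·0.00116 = 0 + j2.245 Ω
Step 3 — Series combination: Z_total = R + L = 20 + j2.245 Ω = 20.13∠6.4° Ω.
Step 4 — Power factor: PF = cos(φ) = Re(Z)/|Z| = 20/20.1256 = 0.9938.
Step 5 — Type: Im(Z) = 2.245 ⇒ lagging (phase φ = 6.4°).

PF = 0.9938 (lagging, φ = 6.4°)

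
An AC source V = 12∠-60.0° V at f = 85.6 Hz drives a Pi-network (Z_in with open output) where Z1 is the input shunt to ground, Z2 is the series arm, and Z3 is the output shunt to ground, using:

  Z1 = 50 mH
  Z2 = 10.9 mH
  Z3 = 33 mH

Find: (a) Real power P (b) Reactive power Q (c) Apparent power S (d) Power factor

Step 1 — Angular frequency: ω = 2π·f = 2π·85.6 = 537.8 rad/s.
Step 2 — Component impedances:
  Z1: Z = jωL = j·537.8·0.05 = 0 + j26.89 Ω
  Z2: Z = jωL = j·537.8·0.0109 = 0 + j5.862 Ω
  Z3: Z = jωL = j·537.8·0.033 = 0 + j17.75 Ω
Step 3 — With open output, the series arm Z2 and the output shunt Z3 appear in series to ground: Z2 + Z3 = 0 + j23.61 Ω.
Step 4 — Parallel with input shunt Z1: Z_in = Z1 || (Z2 + Z3) = 0 + j12.57 Ω = 12.57∠90.0° Ω.
Step 5 — Source phasor: V = 12∠-60.0° V = 6 - j10.39 V.
Step 6 — Current: I = V / Z = -0.8266 - j0.4772 A = 0.9545∠-150.0° A.
Step 7 — Complex power: S = V·I* = 0 + j11.45 VA.
Step 8 — Real power: P = Re(S) = 0 W.
Step 9 — Reactive power: Q = Im(S) = 11.45 VAR.
Step 10 — Apparent power: |S| = 11.45 VA.
Step 11 — Power factor: PF = P/|S| = 0 (lagging).

(a) P = 0 W  (b) Q = 11.45 VAR  (c) S = 11.45 VA  (d) PF = 0 (lagging)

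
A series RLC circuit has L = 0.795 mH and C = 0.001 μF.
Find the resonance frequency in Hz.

Step 1 — Resonance condition Im(Z)=0 gives ω₀ = 1/√(LC).
Step 2 — ω₀ = 1/√(0.000795·1e-09) = 1.122e+06 rad/s.
Step 3 — f₀ = ω₀/(2π) = 1.785e+05 Hz.

f₀ = 1.785e+05 Hz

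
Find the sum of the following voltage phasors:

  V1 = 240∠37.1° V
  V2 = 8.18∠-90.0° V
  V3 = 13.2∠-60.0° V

Step 1 — Convert each phasor to rectangular form:
  V1 = 240·(cos(37.1°) + j·sin(37.1°)) = 191.4 + j144.8 V
  V2 = 8.18·(cos(-90.0°) + j·sin(-90.0°)) = 0 - j8.18 V
  V3 = 13.2·(cos(-60.0°) + j·sin(-60.0°)) = 6.6 - j11.43 V
Step 2 — Sum components: V_total = 198 + j125.2 V.
Step 3 — Convert to polar: |V_total| = 234.3 V, ∠V_total = 32.3°.

V_total = 234.3∠32.3° V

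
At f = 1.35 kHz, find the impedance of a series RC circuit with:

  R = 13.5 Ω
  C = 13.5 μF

Step 1 — Angular frequency: ω = 2π·f = 2π·1350 = 8482 rad/s.
Step 2 — Component impedances:
  R: Z = R = 13.5 Ω
  C: Z = 1/(jωC) = -j/(ω·C) = 0 - j8.733 Ω
Step 3 — Series combination: Z_total = R + C = 13.5 - j8.733 Ω = 16.08∠-32.9° Ω.

Z = 13.5 - j8.733 Ω = 16.08∠-32.9° Ω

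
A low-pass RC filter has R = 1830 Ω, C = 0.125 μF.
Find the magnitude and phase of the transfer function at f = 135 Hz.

Step 1 — Angular frequency: ω = 2π·135 = 848.2 rad/s.
Step 2 — Transfer function: H(jω) = 1/(1 + jωRC).
Step 3 — Denominator: 1 + jωRC = 1 + j·848.2·1830·1.25e-07 = 1 + j0.194.
Step 4 — H = 0.9637 - j0.187.
Step 5 — Magnitude: |H| = 0.9817 (-0.2 dB); phase: φ = -11.0°.

|H| = 0.9817 (-0.2 dB), φ = -11.0°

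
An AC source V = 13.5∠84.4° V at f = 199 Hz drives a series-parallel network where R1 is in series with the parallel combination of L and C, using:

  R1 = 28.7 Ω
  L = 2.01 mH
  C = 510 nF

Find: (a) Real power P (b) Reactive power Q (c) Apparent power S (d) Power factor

Step 1 — Angular frequency: ω = 2π·f = 2π·199 = 1250 rad/s.
Step 2 — Component impedances:
  R1: Z = R = 28.7 Ω
  L: Z = jωL = j·1250·0.00201 = 0 + j2.513 Ω
  C: Z = 1/(jωC) = -j/(ω·C) = 0 - j1568 Ω
Step 3 — Parallel branch: L || C = 1/(1/L + 1/C) = 0 + j2.517 Ω.
Step 4 — Series with R1: Z_total = R1 + (L || C) = 28.7 + j2.517 Ω = 28.81∠5.0° Ω.
Step 5 — Source phasor: V = 13.5∠84.4° V = 1.317 + j13.44 V.
Step 6 — Current: I = V / Z = 0.0863 + j0.4606 A = 0.4686∠79.4° A.
Step 7 — Complex power: S = V·I* = 6.302 + j0.5527 VA.
Step 8 — Real power: P = Re(S) = 6.302 W.
Step 9 — Reactive power: Q = Im(S) = 0.5527 VAR.
Step 10 — Apparent power: |S| = 6.326 VA.
Step 11 — Power factor: PF = P/|S| = 0.9962 (lagging).

(a) P = 6.302 W  (b) Q = 0.5527 VAR  (c) S = 6.326 VA  (d) PF = 0.9962 (lagging)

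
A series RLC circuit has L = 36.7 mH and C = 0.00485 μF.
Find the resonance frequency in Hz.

Step 1 — Resonance condition Im(Z)=0 gives ω₀ = 1/√(LC).
Step 2 — ω₀ = 1/√(0.0367·4.85e-09) = 7.495e+04 rad/s.
Step 3 — f₀ = ω₀/(2π) = 1.193e+04 Hz.

f₀ = 1.193e+04 Hz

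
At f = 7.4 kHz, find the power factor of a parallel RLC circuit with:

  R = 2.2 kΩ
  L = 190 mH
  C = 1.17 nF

Step 1 — Angular frequency: ω = 2π·f = 2π·7400 = 4.65e+04 rad/s.
Step 2 — Component impedances:
  R: Z = R = 2200 Ω
  L: Z = jωL = j·4.65e+04·0.19 = 0 + j8834 Ω
  C: Z = 1/(jωC) = -j/(ω·C) = 0 - j1.838e+04 Ω
Step 3 — Parallel combination: 1/Z_total = 1/R + 1/L + 1/C; Z_total = 2164 + j279.9 Ω = 2182∠7.4° Ω.
Step 4 — Power factor: PF = cos(φ) = Re(Z)/|Z| = 2163.8/2181.8 = 0.9917.
Step 5 — Type: Im(Z) = 279.9 ⇒ lagging (phase φ = 7.4°).

PF = 0.9917 (lagging, φ = 7.4°)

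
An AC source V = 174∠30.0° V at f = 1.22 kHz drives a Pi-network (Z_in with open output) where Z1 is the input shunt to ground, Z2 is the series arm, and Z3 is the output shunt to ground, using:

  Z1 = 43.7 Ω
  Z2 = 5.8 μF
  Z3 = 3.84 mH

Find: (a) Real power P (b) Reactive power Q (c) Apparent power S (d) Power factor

Step 1 — Angular frequency: ω = 2π·f = 2π·1220 = 7665 rad/s.
Step 2 — Component impedances:
  Z1: Z = R = 43.7 Ω
  Z2: Z = 1/(jωC) = -j/(ω·C) = 0 - j22.49 Ω
  Z3: Z = jωL = j·7665·0.00384 = 0 + j29.44 Ω
Step 3 — With open output, the series arm Z2 and the output shunt Z3 appear in series to ground: Z2 + Z3 = 0 + j6.943 Ω.
Step 4 — Parallel with input shunt Z1: Z_in = Z1 || (Z2 + Z3) = 1.076 + j6.772 Ω = 6.857∠81.0° Ω.
Step 5 — Source phasor: V = 174∠30.0° V = 150.7 + j87 V.
Step 6 — Current: I = V / Z = 15.98 - j19.71 A = 25.37∠-51.0° A.
Step 7 — Complex power: S = V·I* = 692.8 + j4360 VA.
Step 8 — Real power: P = Re(S) = 692.8 W.
Step 9 — Reactive power: Q = Im(S) = 4360 VAR.
Step 10 — Apparent power: |S| = 4415 VA.
Step 11 — Power factor: PF = P/|S| = 0.1569 (lagging).

(a) P = 692.8 W  (b) Q = 4360 VAR  (c) S = 4415 VA  (d) PF = 0.1569 (lagging)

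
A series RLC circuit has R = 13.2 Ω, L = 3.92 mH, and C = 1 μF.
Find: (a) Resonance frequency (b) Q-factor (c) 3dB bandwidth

Step 1 — Resonance: ω₀ = 1/√(LC) = 1/√(0.00392·1e-06) = 1.597e+04 rad/s.
Step 2 — f₀ = ω₀/(2π) = 2542 Hz.
Step 3 — Series Q: Q = ω₀L/R = 1.597e+04·0.00392/13.2 = 4.743.
Step 4 — Bandwidth: Δω = ω₀/Q = 3367 rad/s; BW = Δω/(2π) = 535.9 Hz.

(a) f₀ = 2542 Hz  (b) Q = 4.743  (c) BW = 535.9 Hz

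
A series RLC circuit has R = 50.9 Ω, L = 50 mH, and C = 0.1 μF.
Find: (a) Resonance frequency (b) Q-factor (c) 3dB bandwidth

Step 1 — Resonance: ω₀ = 1/√(LC) = 1/√(0.05·1e-07) = 1.414e+04 rad/s.
Step 2 — f₀ = ω₀/(2π) = 2251 Hz.
Step 3 — Series Q: Q = ω₀L/R = 1.414e+04·0.05/50.9 = 13.89.
Step 4 — Bandwidth: Δω = ω₀/Q = 1018 rad/s; BW = Δω/(2π) = 162 Hz.

(a) f₀ = 2251 Hz  (b) Q = 13.89  (c) BW = 162 Hz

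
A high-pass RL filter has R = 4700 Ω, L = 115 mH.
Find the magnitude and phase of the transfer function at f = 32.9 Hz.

Step 1 — Angular frequency: ω = 2π·32.9 = 206.7 rad/s.
Step 2 — Transfer function: H(jω) = jωL/(R + jωL).
Step 3 — Numerator jωL = j·23.77; denominator R + jωL = 4700 + j23.77.
Step 4 — H = 2.558e-05 + j0.005058.
Step 5 — Magnitude: |H| = 0.005058 (-45.9 dB); phase: φ = 89.7°.

|H| = 0.005058 (-45.9 dB), φ = 89.7°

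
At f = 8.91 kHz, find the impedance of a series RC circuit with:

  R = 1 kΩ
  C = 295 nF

Step 1 — Angular frequency: ω = 2π·f = 2π·8910 = 5.598e+04 rad/s.
Step 2 — Component impedances:
  R: Z = R = 1000 Ω
  C: Z = 1/(jωC) = -j/(ω·C) = 0 - j60.55 Ω
Step 3 — Series combination: Z_total = R + C = 1000 - j60.55 Ω = 1002∠-3.5° Ω.

Z = 1000 - j60.55 Ω = 1002∠-3.5° Ω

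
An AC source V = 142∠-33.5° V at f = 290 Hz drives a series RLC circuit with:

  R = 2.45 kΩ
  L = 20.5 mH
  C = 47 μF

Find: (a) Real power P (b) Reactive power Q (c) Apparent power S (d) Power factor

Step 1 — Angular frequency: ω = 2π·f = 2π·290 = 1822 rad/s.
Step 2 — Component impedances:
  R: Z = R = 2450 Ω
  L: Z = jωL = j·1822·0.0205 = 0 + j37.35 Ω
  C: Z = 1/(jωC) = -j/(ω·C) = 0 - j11.68 Ω
Step 3 — Series combination: Z_total = R + L + C = 2450 + j25.68 Ω = 2450∠0.6° Ω.
Step 4 — Source phasor: V = 142∠-33.5° V = 118.4 - j78.38 V.
Step 5 — Current: I = V / Z = 0.04799 - j0.03249 A = 0.05796∠-34.1° A.
Step 6 — Complex power: S = V·I* = 8.229 + j0.08625 VA.
Step 7 — Real power: P = Re(S) = 8.229 W.
Step 8 — Reactive power: Q = Im(S) = 0.08625 VAR.
Step 9 — Apparent power: |S| = 8.23 VA.
Step 10 — Power factor: PF = P/|S| = 0.9999 (lagging).

(a) P = 8.229 W  (b) Q = 0.08625 VAR  (c) S = 8.23 VA  (d) PF = 0.9999 (lagging)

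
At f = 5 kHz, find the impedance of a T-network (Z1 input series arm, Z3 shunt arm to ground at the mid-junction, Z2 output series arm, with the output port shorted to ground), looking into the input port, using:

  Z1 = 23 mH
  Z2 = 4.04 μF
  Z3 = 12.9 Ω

Step 1 — Angular frequency: ω = 2π·f = 2π·5000 = 3.142e+04 rad/s.
Step 2 — Component impedances:
  Z1: Z = jωL = j·3.142e+04·0.023 = 0 + j722.6 Ω
  Z2: Z = 1/(jωC) = -j/(ω·C) = 0 - j7.879 Ω
  Z3: Z = R = 12.9 Ω
Step 3 — With the output port shorted to ground, the output series arm Z2 runs from the junction to ground; the shunt arm Z3 also runs from the junction to ground. They appear in parallel: Z3 || Z2 = 3.505 - j5.738 Ω.
Step 4 — Series with input arm Z1: Z_in = Z1 + (Z3 || Z2) = 3.505 + j716.8 Ω = 716.8∠89.7° Ω.

Z = 3.505 + j716.8 Ω = 716.8∠89.7° Ω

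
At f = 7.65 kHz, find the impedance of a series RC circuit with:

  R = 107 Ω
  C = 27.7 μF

Step 1 — Angular frequency: ω = 2π·f = 2π·7650 = 4.807e+04 rad/s.
Step 2 — Component impedances:
  R: Z = R = 107 Ω
  C: Z = 1/(jωC) = -j/(ω·C) = 0 - j0.7511 Ω
Step 3 — Series combination: Z_total = R + C = 107 - j0.7511 Ω = 107∠-0.4° Ω.

Z = 107 - j0.7511 Ω = 107∠-0.4° Ω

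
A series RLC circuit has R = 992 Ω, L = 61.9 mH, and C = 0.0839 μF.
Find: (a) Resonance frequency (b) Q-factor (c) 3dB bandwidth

Step 1 — Resonance condition Im(Z)=0 gives ω₀ = 1/√(LC).
Step 2 — ω₀ = 1/√(0.0619·8.39e-08) = 1.388e+04 rad/s.
Step 3 — f₀ = ω₀/(2π) = 2208 Hz.
Step 4 — Series Q: Q = ω₀L/R = 1.388e+04·0.0619/992 = 0.8659.
Step 5 — 3dB bandwidth: Δω = ω₀/Q = 1.603e+04 rad/s; BW = Δω/(2π) = 2551 Hz.

(a) f₀ = 2208 Hz  (b) Q = 0.8659  (c) BW = 2551 Hz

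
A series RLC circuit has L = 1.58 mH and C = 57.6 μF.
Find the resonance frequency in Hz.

Step 1 — Resonance condition Im(Z)=0 gives ω₀ = 1/√(LC).
Step 2 — ω₀ = 1/√(0.00158·5.76e-05) = 3315 rad/s.
Step 3 — f₀ = ω₀/(2π) = 527.6 Hz.

f₀ = 527.6 Hz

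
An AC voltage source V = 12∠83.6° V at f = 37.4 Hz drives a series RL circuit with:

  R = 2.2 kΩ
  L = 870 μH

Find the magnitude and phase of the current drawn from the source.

Step 1 — Angular frequency: ω = 2π·f = 2π·37.4 = 235 rad/s.
Step 2 — Component impedances:
  R: Z = R = 2200 Ω
  L: Z = jωL = j·235·0.00087 = 0 + j0.2044 Ω
Step 3 — Series combination: Z_total = R + L = 2200 + j0.2044 Ω = 2200∠0.0° Ω.
Step 4 — Source phasor: V = 12∠83.6° V = 1.338 + j11.93 V.
Step 5 — Ohm's law: I = V / Z_total = (1.338 + j11.93) / (2200 + j0.2044) = 0.0006085 + j0.00542 A.
Step 6 — Convert to polar: |I| = 0.005455 A, ∠I = 83.6°.

I = 0.005455∠83.6° A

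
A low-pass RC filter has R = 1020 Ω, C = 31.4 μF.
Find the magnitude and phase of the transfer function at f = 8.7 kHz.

Step 1 — Angular frequency: ω = 2π·8700 = 5.466e+04 rad/s.
Step 2 — Transfer function: H(jω) = 1/(1 + jωRC).
Step 3 — Denominator: 1 + jωRC = 1 + j·5.466e+04·1020·3.14e-05 = 1 + j1751.
Step 4 — H = 3.262e-07 - j0.0005712.
Step 5 — Magnitude: |H| = 0.0005712 (-64.9 dB); phase: φ = -90.0°.

|H| = 0.0005712 (-64.9 dB), φ = -90.0°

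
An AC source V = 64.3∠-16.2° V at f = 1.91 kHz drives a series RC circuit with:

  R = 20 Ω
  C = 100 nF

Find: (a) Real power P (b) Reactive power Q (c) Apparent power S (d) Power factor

Step 1 — Angular frequency: ω = 2π·f = 2π·1910 = 1.2e+04 rad/s.
Step 2 — Component impedances:
  R: Z = R = 20 Ω
  C: Z = 1/(jωC) = -j/(ω·C) = 0 - j833.3 Ω
Step 3 — Series combination: Z_total = R + C = 20 - j833.3 Ω = 833.5∠-88.6° Ω.
Step 4 — Source phasor: V = 64.3∠-16.2° V = 61.75 - j17.94 V.
Step 5 — Current: I = V / Z = 0.02329 + j0.07354 A = 0.07714∠72.4° A.
Step 6 — Complex power: S = V·I* = 0.119 - j4.959 VA.
Step 7 — Real power: P = Re(S) = 0.119 W.
Step 8 — Reactive power: Q = Im(S) = -4.959 VAR.
Step 9 — Apparent power: |S| = 4.96 VA.
Step 10 — Power factor: PF = P/|S| = 0.02399 (leading).

(a) P = 0.119 W  (b) Q = -4.959 VAR  (c) S = 4.96 VA  (d) PF = 0.02399 (leading)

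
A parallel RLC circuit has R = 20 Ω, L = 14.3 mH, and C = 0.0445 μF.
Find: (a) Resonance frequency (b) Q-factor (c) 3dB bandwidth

Step 1 — Resonance: ω₀ = 1/√(LC) = 1/√(0.0143·4.45e-08) = 3.964e+04 rad/s.
Step 2 — f₀ = ω₀/(2π) = 6309 Hz.
Step 3 — Parallel Q: Q = R/(ω₀L) = 20/(3.964e+04·0.0143) = 0.03528.
Step 4 — Bandwidth: Δω = ω₀/Q = 1.124e+06 rad/s; BW = Δω/(2π) = 1.788e+05 Hz.

(a) f₀ = 6309 Hz  (b) Q = 0.03528  (c) BW = 1.788e+05 Hz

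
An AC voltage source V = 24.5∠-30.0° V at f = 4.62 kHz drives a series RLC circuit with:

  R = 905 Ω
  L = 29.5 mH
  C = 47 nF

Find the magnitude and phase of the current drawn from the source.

Step 1 — Angular frequency: ω = 2π·f = 2π·4620 = 2.903e+04 rad/s.
Step 2 — Component impedances:
  R: Z = R = 905 Ω
  L: Z = jωL = j·2.903e+04·0.0295 = 0 + j856.3 Ω
  C: Z = 1/(jωC) = -j/(ω·C) = 0 - j733 Ω
Step 3 — Series combination: Z_total = R + L + C = 905 + j123.4 Ω = 913.4∠7.8° Ω.
Step 4 — Source phasor: V = 24.5∠-30.0° V = 21.22 - j12.25 V.
Step 5 — Ohm's law: I = V / Z_total = (21.22 - j12.25) / (905 + j123.4) = 0.02121 - j0.01643 A.
Step 6 — Convert to polar: |I| = 0.02682 A, ∠I = -37.8°.

I = 0.02682∠-37.8° A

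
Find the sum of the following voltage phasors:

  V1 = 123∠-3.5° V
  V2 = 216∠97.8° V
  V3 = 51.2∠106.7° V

Step 1 — Convert each phasor to rectangular form:
  V1 = 123·(cos(-3.5°) + j·sin(-3.5°)) = 122.8 - j7.509 V
  V2 = 216·(cos(97.8°) + j·sin(97.8°)) = -29.31 + j214 V
  V3 = 51.2·(cos(106.7°) + j·sin(106.7°)) = -14.71 + j49.04 V
Step 2 — Sum components: V_total = 78.74 + j255.5 V.
Step 3 — Convert to polar: |V_total| = 267.4 V, ∠V_total = 72.9°.

V_total = 267.4∠72.9° V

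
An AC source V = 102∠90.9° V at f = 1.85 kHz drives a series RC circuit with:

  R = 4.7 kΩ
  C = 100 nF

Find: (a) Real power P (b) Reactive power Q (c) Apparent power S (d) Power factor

Step 1 — Angular frequency: ω = 2π·f = 2π·1850 = 1.162e+04 rad/s.
Step 2 — Component impedances:
  R: Z = R = 4700 Ω
  C: Z = 1/(jωC) = -j/(ω·C) = 0 - j860.3 Ω
Step 3 — Series combination: Z_total = R + C = 4700 - j860.3 Ω = 4778∠-10.4° Ω.
Step 4 — Source phasor: V = 102∠90.9° V = -1.602 + j102 V.
Step 5 — Current: I = V / Z = -0.004173 + j0.02094 A = 0.02135∠101.3° A.
Step 6 — Complex power: S = V·I* = 2.142 - j0.392 VA.
Step 7 — Real power: P = Re(S) = 2.142 W.
Step 8 — Reactive power: Q = Im(S) = -0.392 VAR.
Step 9 — Apparent power: |S| = 2.177 VA.
Step 10 — Power factor: PF = P/|S| = 0.9837 (leading).

(a) P = 2.142 W  (b) Q = -0.392 VAR  (c) S = 2.177 VA  (d) PF = 0.9837 (leading)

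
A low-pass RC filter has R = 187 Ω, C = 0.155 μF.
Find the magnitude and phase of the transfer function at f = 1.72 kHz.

Step 1 — Angular frequency: ω = 2π·1720 = 1.081e+04 rad/s.
Step 2 — Transfer function: H(jω) = 1/(1 + jωRC).
Step 3 — Denominator: 1 + jωRC = 1 + j·1.081e+04·187·1.55e-07 = 1 + j0.3132.
Step 4 — H = 0.9106 - j0.2853.
Step 5 — Magnitude: |H| = 0.9543 (-0.4 dB); phase: φ = -17.4°.

|H| = 0.9543 (-0.4 dB), φ = -17.4°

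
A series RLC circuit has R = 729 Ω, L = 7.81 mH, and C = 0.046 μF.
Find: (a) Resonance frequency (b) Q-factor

Step 1 — Resonance condition Im(Z)=0 gives ω₀ = 1/√(LC).
Step 2 — ω₀ = 1/√(0.00781·4.6e-08) = 5.276e+04 rad/s.
Step 3 — f₀ = ω₀/(2π) = 8397 Hz.
Step 4 — Series Q: Q = ω₀L/R = 5.276e+04·0.00781/729 = 0.5652.

(a) f₀ = 8397 Hz  (b) Q = 0.5652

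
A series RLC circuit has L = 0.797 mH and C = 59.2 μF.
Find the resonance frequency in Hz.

Step 1 — Resonance condition Im(Z)=0 gives ω₀ = 1/√(LC).
Step 2 — ω₀ = 1/√(0.000797·5.92e-05) = 4604 rad/s.
Step 3 — f₀ = ω₀/(2π) = 732.7 Hz.

f₀ = 732.7 Hz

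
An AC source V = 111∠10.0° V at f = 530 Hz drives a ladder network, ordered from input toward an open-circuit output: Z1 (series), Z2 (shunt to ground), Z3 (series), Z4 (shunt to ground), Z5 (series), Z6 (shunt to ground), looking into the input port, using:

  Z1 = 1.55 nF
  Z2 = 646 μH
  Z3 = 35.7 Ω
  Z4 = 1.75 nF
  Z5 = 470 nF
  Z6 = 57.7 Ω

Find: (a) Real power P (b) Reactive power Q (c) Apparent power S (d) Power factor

Step 1 — Angular frequency: ω = 2π·f = 2π·530 = 3330 rad/s.
Step 2 — Component impedances:
  Z1: Z = 1/(jωC) = -j/(ω·C) = 0 - j1.937e+05 Ω
  Z2: Z = jωL = j·3330·0.000646 = 0 + j2.151 Ω
  Z3: Z = R = 35.7 Ω
  Z4: Z = 1/(jωC) = -j/(ω·C) = 0 - j1.716e+05 Ω
  Z5: Z = 1/(jωC) = -j/(ω·C) = 0 - j638.9 Ω
  Z6: Z = R = 57.7 Ω
Step 3 — Ladder network (open output): work backward from the far end, alternating series and parallel combinations. Z_in = 0.001047 - j1.937e+05 Ω = 1.937e+05∠-90.0° Ω.
Step 4 — Source phasor: V = 111∠10.0° V = 109.3 + j19.27 V.
Step 5 — Current: I = V / Z = -9.949e-05 + j0.0005642 A = 0.0005729∠100.0° A.
Step 6 — Complex power: S = V·I* = 3.435e-10 - j0.0636 VA.
Step 7 — Real power: P = Re(S) = 3.435e-10 W.
Step 8 — Reactive power: Q = Im(S) = -0.0636 VAR.
Step 9 — Apparent power: |S| = 0.0636 VA.
Step 10 — Power factor: PF = P/|S| = 5.402e-09 (leading).

(a) P = 3.435e-10 W  (b) Q = -0.0636 VAR  (c) S = 0.0636 VA  (d) PF = 5.402e-09 (leading)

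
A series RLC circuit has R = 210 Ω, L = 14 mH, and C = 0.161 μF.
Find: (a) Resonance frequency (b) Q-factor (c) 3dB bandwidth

Step 1 — Resonance condition Im(Z)=0 gives ω₀ = 1/√(LC).
Step 2 — ω₀ = 1/√(0.014·1.61e-07) = 2.106e+04 rad/s.
Step 3 — f₀ = ω₀/(2π) = 3352 Hz.
Step 4 — Series Q: Q = ω₀L/R = 2.106e+04·0.014/210 = 1.404.
Step 5 — 3dB bandwidth: Δω = ω₀/Q = 1.5e+04 rad/s; BW = Δω/(2π) = 2387 Hz.

(a) f₀ = 3352 Hz  (b) Q = 1.404  (c) BW = 2387 Hz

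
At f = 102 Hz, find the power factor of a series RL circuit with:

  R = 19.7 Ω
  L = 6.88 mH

Step 1 — Angular frequency: ω = 2π·f = 2π·102 = 640.9 rad/s.
Step 2 — Component impedances:
  R: Z = R = 19.7 Ω
  L: Z = jωL = j·640.9·0.00688 = 0 + j4.409 Ω
Step 3 — Series combination: Z_total = R + L = 19.7 + j4.409 Ω = 20.19∠12.6° Ω.
Step 4 — Power factor: PF = cos(φ) = Re(Z)/|Z| = 19.7/20.187 = 0.9759.
Step 5 — Type: Im(Z) = 4.409 ⇒ lagging (phase φ = 12.6°).

PF = 0.9759 (lagging, φ = 12.6°)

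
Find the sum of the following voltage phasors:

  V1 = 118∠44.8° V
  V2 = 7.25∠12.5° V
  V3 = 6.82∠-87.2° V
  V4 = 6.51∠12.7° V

Step 1 — Convert each phasor to rectangular form:
  V1 = 118·(cos(44.8°) + j·sin(44.8°)) = 83.73 + j83.15 V
  V2 = 7.25·(cos(12.5°) + j·sin(12.5°)) = 7.078 + j1.569 V
  V3 = 6.82·(cos(-87.2°) + j·sin(-87.2°)) = 0.3332 - j6.812 V
  V4 = 6.51·(cos(12.7°) + j·sin(12.7°)) = 6.351 + j1.431 V
Step 2 — Sum components: V_total = 97.49 + j79.34 V.
Step 3 — Convert to polar: |V_total| = 125.7 V, ∠V_total = 39.1°.

V_total = 125.7∠39.1° V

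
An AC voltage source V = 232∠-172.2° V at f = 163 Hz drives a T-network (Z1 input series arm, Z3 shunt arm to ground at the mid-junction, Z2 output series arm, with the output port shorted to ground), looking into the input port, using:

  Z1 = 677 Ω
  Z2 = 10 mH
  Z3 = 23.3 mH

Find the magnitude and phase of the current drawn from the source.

Step 1 — Angular frequency: ω = 2π·f = 2π·163 = 1024 rad/s.
Step 2 — Component impedances:
  Z1: Z = R = 677 Ω
  Z2: Z = jωL = j·1024·0.01 = 0 + j10.24 Ω
  Z3: Z = jωL = j·1024·0.0233 = 0 + j23.86 Ω
Step 3 — With the output port shorted to ground, the output series arm Z2 runs from the junction to ground; the shunt arm Z3 also runs from the junction to ground. They appear in parallel: Z3 || Z2 = 0 + j7.166 Ω.
Step 4 — Series with input arm Z1: Z_in = Z1 + (Z3 || Z2) = 677 + j7.166 Ω = 677∠0.6° Ω.
Step 5 — Source phasor: V = 232∠-172.2° V = -229.9 - j31.49 V.
Step 6 — Ohm's law: I = V / Z_total = (-229.9 - j31.49) / (677 + j7.166) = -0.34 - j0.04291 A.
Step 7 — Convert to polar: |I| = 0.3427 A, ∠I = -172.8°.

I = 0.3427∠-172.8° A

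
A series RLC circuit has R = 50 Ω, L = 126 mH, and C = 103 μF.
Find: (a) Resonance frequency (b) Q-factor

Step 1 — Resonance condition Im(Z)=0 gives ω₀ = 1/√(LC).
Step 2 — ω₀ = 1/√(0.126·0.000103) = 277.6 rad/s.
Step 3 — f₀ = ω₀/(2π) = 44.18 Hz.
Step 4 — Series Q: Q = ω₀L/R = 277.6·0.126/50 = 0.6995.

(a) f₀ = 44.18 Hz  (b) Q = 0.6995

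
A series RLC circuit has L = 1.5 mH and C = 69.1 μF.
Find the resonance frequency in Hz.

Step 1 — Resonance condition Im(Z)=0 gives ω₀ = 1/√(LC).
Step 2 — ω₀ = 1/√(0.0015·6.91e-05) = 3106 rad/s.
Step 3 — f₀ = ω₀/(2π) = 494.4 Hz.

f₀ = 494.4 Hz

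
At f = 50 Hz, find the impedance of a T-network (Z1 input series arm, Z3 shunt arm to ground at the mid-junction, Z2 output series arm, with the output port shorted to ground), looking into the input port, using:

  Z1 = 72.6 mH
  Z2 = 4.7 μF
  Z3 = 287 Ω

Step 1 — Angular frequency: ω = 2π·f = 2π·50 = 314.2 rad/s.
Step 2 — Component impedances:
  Z1: Z = jωL = j·314.2·0.0726 = 0 + j22.81 Ω
  Z2: Z = 1/(jωC) = -j/(ω·C) = 0 - j677.3 Ω
  Z3: Z = R = 287 Ω
Step 3 — With the output port shorted to ground, the output series arm Z2 runs from the junction to ground; the shunt arm Z3 also runs from the junction to ground. They appear in parallel: Z3 || Z2 = 243.3 - j103.1 Ω.
Step 4 — Series with input arm Z1: Z_in = Z1 + (Z3 || Z2) = 243.3 - j80.3 Ω = 256.2∠-18.3° Ω.

Z = 243.3 - j80.3 Ω = 256.2∠-18.3° Ω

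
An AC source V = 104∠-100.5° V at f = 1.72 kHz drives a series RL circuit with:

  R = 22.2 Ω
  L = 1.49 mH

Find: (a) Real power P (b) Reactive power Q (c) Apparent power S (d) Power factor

Step 1 — Angular frequency: ω = 2π·f = 2π·1720 = 1.081e+04 rad/s.
Step 2 — Component impedances:
  R: Z = R = 22.2 Ω
  L: Z = jωL = j·1.081e+04·0.00149 = 0 + j16.1 Ω
Step 3 — Series combination: Z_total = R + L = 22.2 + j16.1 Ω = 27.43∠36.0° Ω.
Step 4 — Source phasor: V = 104∠-100.5° V = -18.95 - j102.3 V.
Step 5 — Current: I = V / Z = -2.749 - j2.613 A = 3.792∠-136.5° A.
Step 6 — Complex power: S = V·I* = 319.2 + j231.6 VA.
Step 7 — Real power: P = Re(S) = 319.2 W.
Step 8 — Reactive power: Q = Im(S) = 231.6 VAR.
Step 9 — Apparent power: |S| = 394.4 VA.
Step 10 — Power factor: PF = P/|S| = 0.8095 (lagging).

(a) P = 319.2 W  (b) Q = 231.6 VAR  (c) S = 394.4 VA  (d) PF = 0.8095 (lagging)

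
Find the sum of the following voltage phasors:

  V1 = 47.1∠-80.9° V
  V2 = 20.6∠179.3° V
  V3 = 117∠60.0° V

Step 1 — Convert each phasor to rectangular form:
  V1 = 47.1·(cos(-80.9°) + j·sin(-80.9°)) = 7.449 - j46.51 V
  V2 = 20.6·(cos(179.3°) + j·sin(179.3°)) = -20.6 + j0.2517 V
  V3 = 117·(cos(60.0°) + j·sin(60.0°)) = 58.5 + j101.3 V
Step 2 — Sum components: V_total = 45.35 + j55.07 V.
Step 3 — Convert to polar: |V_total| = 71.34 V, ∠V_total = 50.5°.

V_total = 71.34∠50.5° V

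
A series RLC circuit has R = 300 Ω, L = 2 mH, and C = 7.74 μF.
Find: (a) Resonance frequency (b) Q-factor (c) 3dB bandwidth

Step 1 — Resonance: ω₀ = 1/√(LC) = 1/√(0.002·7.74e-06) = 8037 rad/s.
Step 2 — f₀ = ω₀/(2π) = 1279 Hz.
Step 3 — Series Q: Q = ω₀L/R = 8037·0.002/300 = 0.05358.
Step 4 — Bandwidth: Δω = ω₀/Q = 1.5e+05 rad/s; BW = Δω/(2π) = 2.387e+04 Hz.

(a) f₀ = 1279 Hz  (b) Q = 0.05358  (c) BW = 2.387e+04 Hz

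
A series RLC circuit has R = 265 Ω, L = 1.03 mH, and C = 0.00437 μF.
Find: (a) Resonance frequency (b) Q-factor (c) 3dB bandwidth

Step 1 — Resonance condition Im(Z)=0 gives ω₀ = 1/√(LC).
Step 2 — ω₀ = 1/√(0.00103·4.37e-09) = 4.713e+05 rad/s.
Step 3 — f₀ = ω₀/(2π) = 7.502e+04 Hz.
Step 4 — Series Q: Q = ω₀L/R = 4.713e+05·0.00103/265 = 1.832.
Step 5 — 3dB bandwidth: Δω = ω₀/Q = 2.573e+05 rad/s; BW = Δω/(2π) = 4.095e+04 Hz.

(a) f₀ = 7.502e+04 Hz  (b) Q = 1.832  (c) BW = 4.095e+04 Hz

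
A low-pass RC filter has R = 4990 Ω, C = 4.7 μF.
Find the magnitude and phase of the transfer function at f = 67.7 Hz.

Step 1 — Angular frequency: ω = 2π·67.7 = 425.4 rad/s.
Step 2 — Transfer function: H(jω) = 1/(1 + jωRC).
Step 3 — Denominator: 1 + jωRC = 1 + j·425.4·4990·4.7e-06 = 1 + j9.976.
Step 4 — H = 0.009948 - j0.09924.
Step 5 — Magnitude: |H| = 0.09974 (-20.0 dB); phase: φ = -84.3°.

|H| = 0.09974 (-20.0 dB), φ = -84.3°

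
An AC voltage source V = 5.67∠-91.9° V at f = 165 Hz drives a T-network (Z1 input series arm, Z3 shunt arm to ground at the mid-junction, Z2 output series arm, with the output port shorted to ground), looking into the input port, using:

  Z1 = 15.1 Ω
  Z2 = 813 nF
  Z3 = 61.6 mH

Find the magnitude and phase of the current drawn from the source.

Step 1 — Angular frequency: ω = 2π·f = 2π·165 = 1037 rad/s.
Step 2 — Component impedances:
  Z1: Z = R = 15.1 Ω
  Z2: Z = 1/(jωC) = -j/(ω·C) = 0 - j1186 Ω
  Z3: Z = jωL = j·1037·0.0616 = 0 + j63.86 Ω
Step 3 — With the output port shorted to ground, the output series arm Z2 runs from the junction to ground; the shunt arm Z3 also runs from the junction to ground. They appear in parallel: Z3 || Z2 = 0 + j67.5 Ω.
Step 4 — Series with input arm Z1: Z_in = Z1 + (Z3 || Z2) = 15.1 + j67.5 Ω = 69.16∠77.4° Ω.
Step 5 — Source phasor: V = 5.67∠-91.9° V = -0.188 - j5.667 V.
Step 6 — Ohm's law: I = V / Z_total = (-0.188 - j5.667) / (15.1 + j67.5) = -0.08055 - j0.01524 A.
Step 7 — Convert to polar: |I| = 0.08198 A, ∠I = -169.3°.

I = 0.08198∠-169.3° A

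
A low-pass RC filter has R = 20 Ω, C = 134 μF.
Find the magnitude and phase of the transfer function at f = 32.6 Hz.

Step 1 — Angular frequency: ω = 2π·32.6 = 204.8 rad/s.
Step 2 — Transfer function: H(jω) = 1/(1 + jωRC).
Step 3 — Denominator: 1 + jωRC = 1 + j·204.8·20·0.000134 = 1 + j0.5489.
Step 4 — H = 0.7684 - j0.4218.
Step 5 — Magnitude: |H| = 0.8766 (-1.1 dB); phase: φ = -28.8°.

|H| = 0.8766 (-1.1 dB), φ = -28.8°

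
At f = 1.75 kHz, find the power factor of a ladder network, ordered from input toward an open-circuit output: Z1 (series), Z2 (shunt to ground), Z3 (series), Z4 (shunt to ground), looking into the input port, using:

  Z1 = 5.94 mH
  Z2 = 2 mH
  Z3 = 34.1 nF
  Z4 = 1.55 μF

Step 1 — Angular frequency: ω = 2π·f = 2π·1750 = 1.1e+04 rad/s.
Step 2 — Component impedances:
  Z1: Z = jωL = j·1.1e+04·0.00594 = 0 + j65.31 Ω
  Z2: Z = jωL = j·1.1e+04·0.002 = 0 + j21.99 Ω
  Z3: Z = 1/(jωC) = -j/(ω·C) = 0 - j2667 Ω
  Z4: Z = 1/(jωC) = -j/(ω·C) = 0 - j58.67 Ω
Step 3 — Ladder network (open output): work backward from the far end, alternating series and parallel combinations. Z_in = 0 + j87.48 Ω = 87.48∠90.0° Ω.
Step 4 — Power factor: PF = cos(φ) = Re(Z)/|Z| = 0/87.48 = 0.
Step 5 — Type: Im(Z) = 87.48 ⇒ lagging (phase φ = 90.0°).

PF = 0 (lagging, φ = 90.0°)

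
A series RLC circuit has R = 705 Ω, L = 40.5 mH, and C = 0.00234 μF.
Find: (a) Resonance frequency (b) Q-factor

Step 1 — Resonance condition Im(Z)=0 gives ω₀ = 1/√(LC).
Step 2 — ω₀ = 1/√(0.0405·2.34e-09) = 1.027e+05 rad/s.
Step 3 — f₀ = ω₀/(2π) = 1.635e+04 Hz.
Step 4 — Series Q: Q = ω₀L/R = 1.027e+05·0.0405/705 = 5.901.

(a) f₀ = 1.635e+04 Hz  (b) Q = 5.901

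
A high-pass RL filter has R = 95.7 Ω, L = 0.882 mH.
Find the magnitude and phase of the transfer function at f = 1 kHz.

Step 1 — Angular frequency: ω = 2π·1000 = 6283 rad/s.
Step 2 — Transfer function: H(jω) = jωL/(R + jωL).
Step 3 — Numerator jωL = j·5.542; denominator R + jωL = 95.7 + j5.542.
Step 4 — H = 0.003342 + j0.05771.
Step 5 — Magnitude: |H| = 0.05781 (-24.8 dB); phase: φ = 86.7°.

|H| = 0.05781 (-24.8 dB), φ = 86.7°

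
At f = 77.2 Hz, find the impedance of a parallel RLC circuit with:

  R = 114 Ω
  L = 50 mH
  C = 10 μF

Step 1 — Angular frequency: ω = 2π·f = 2π·77.2 = 485.1 rad/s.
Step 2 — Component impedances:
  R: Z = R = 114 Ω
  L: Z = jωL = j·485.1·0.05 = 0 + j24.25 Ω
  C: Z = 1/(jωC) = -j/(ω·C) = 0 - j206.2 Ω
Step 3 — Parallel combination: 1/Z_total = 1/R + 1/L + 1/C; Z_total = 6.263 + j25.98 Ω = 26.72∠76.4° Ω.

Z = 6.263 + j25.98 Ω = 26.72∠76.4° Ω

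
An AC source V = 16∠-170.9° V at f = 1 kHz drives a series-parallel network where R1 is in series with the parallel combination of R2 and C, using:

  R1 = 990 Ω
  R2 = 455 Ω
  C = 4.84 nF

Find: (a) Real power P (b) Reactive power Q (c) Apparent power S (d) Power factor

Step 1 — Angular frequency: ω = 2π·f = 2π·1000 = 6283 rad/s.
Step 2 — Component impedances:
  R1: Z = R = 990 Ω
  R2: Z = R = 455 Ω
  C: Z = 1/(jωC) = -j/(ω·C) = 0 - j3.288e+04 Ω
Step 3 — Parallel branch: R2 || C = 1/(1/R2 + 1/C) = 454.9 - j6.295 Ω.
Step 4 — Series with R1: Z_total = R1 + (R2 || C) = 1445 - j6.295 Ω = 1445∠-0.2° Ω.
Step 5 — Source phasor: V = 16∠-170.9° V = -15.8 - j2.531 V.
Step 6 — Current: I = V / Z = -0.01093 - j0.001799 A = 0.01107∠-170.7° A.
Step 7 — Complex power: S = V·I* = 0.1772 - j0.0007718 VA.
Step 8 — Real power: P = Re(S) = 0.1772 W.
Step 9 — Reactive power: Q = Im(S) = -0.0007718 VAR.
Step 10 — Apparent power: |S| = 0.1772 VA.
Step 11 — Power factor: PF = P/|S| = 1 (leading).

(a) P = 0.1772 W  (b) Q = -0.0007718 VAR  (c) S = 0.1772 VA  (d) PF = 1 (leading)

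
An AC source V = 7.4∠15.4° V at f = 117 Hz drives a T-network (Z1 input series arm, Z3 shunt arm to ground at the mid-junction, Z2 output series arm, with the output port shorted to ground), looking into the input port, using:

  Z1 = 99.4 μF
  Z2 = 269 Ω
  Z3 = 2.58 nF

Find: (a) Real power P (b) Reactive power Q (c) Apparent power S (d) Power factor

Step 1 — Angular frequency: ω = 2π·f = 2π·117 = 735.1 rad/s.
Step 2 — Component impedances:
  Z1: Z = 1/(jωC) = -j/(ω·C) = 0 - j13.69 Ω
  Z2: Z = R = 269 Ω
  Z3: Z = 1/(jωC) = -j/(ω·C) = 0 - j5.272e+05 Ω
Step 3 — With the output port shorted to ground, the output series arm Z2 runs from the junction to ground; the shunt arm Z3 also runs from the junction to ground. They appear in parallel: Z3 || Z2 = 269 - j0.1372 Ω.
Step 4 — Series with input arm Z1: Z_in = Z1 + (Z3 || Z2) = 269 - j13.82 Ω = 269.4∠-2.9° Ω.
Step 5 — Source phasor: V = 7.4∠15.4° V = 7.134 + j1.965 V.
Step 6 — Current: I = V / Z = 0.02608 + j0.008645 A = 0.02747∠18.3° A.
Step 7 — Complex power: S = V·I* = 0.203 - j0.01043 VA.
Step 8 — Real power: P = Re(S) = 0.203 W.
Step 9 — Reactive power: Q = Im(S) = -0.01043 VAR.
Step 10 — Apparent power: |S| = 0.2033 VA.
Step 11 — Power factor: PF = P/|S| = 0.9987 (leading).

(a) P = 0.203 W  (b) Q = -0.01043 VAR  (c) S = 0.2033 VA  (d) PF = 0.9987 (leading)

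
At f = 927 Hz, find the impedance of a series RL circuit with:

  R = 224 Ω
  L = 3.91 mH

Step 1 — Angular frequency: ω = 2π·f = 2π·927 = 5825 rad/s.
Step 2 — Component impedances:
  R: Z = R = 224 Ω
  L: Z = jωL = j·5825·0.00391 = 0 + j22.77 Ω
Step 3 — Series combination: Z_total = R + L = 224 + j22.77 Ω = 225.2∠5.8° Ω.

Z = 224 + j22.77 Ω = 225.2∠5.8° Ω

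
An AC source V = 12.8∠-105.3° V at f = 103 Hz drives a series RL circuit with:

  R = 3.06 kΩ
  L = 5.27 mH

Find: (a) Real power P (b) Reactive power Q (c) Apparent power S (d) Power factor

Step 1 — Angular frequency: ω = 2π·f = 2π·103 = 647.2 rad/s.
Step 2 — Component impedances:
  R: Z = R = 3060 Ω
  L: Z = jωL = j·647.2·0.00527 = 0 + j3.411 Ω
Step 3 — Series combination: Z_total = R + L = 3060 + j3.411 Ω = 3060∠0.1° Ω.
Step 4 — Source phasor: V = 12.8∠-105.3° V = -3.378 - j12.35 V.
Step 5 — Current: I = V / Z = -0.001108 - j0.004034 A = 0.004183∠-105.4° A.
Step 6 — Complex power: S = V·I* = 0.05354 + j5.968e-05 VA.
Step 7 — Real power: P = Re(S) = 0.05354 W.
Step 8 — Reactive power: Q = Im(S) = 5.968e-05 VAR.
Step 9 — Apparent power: |S| = 0.05354 VA.
Step 10 — Power factor: PF = P/|S| = 1 (lagging).

(a) P = 0.05354 W  (b) Q = 5.968e-05 VAR  (c) S = 0.05354 VA  (d) PF = 1 (lagging)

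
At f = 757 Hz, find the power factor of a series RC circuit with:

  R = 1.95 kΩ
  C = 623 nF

Step 1 — Angular frequency: ω = 2π·f = 2π·757 = 4756 rad/s.
Step 2 — Component impedances:
  R: Z = R = 1950 Ω
  C: Z = 1/(jωC) = -j/(ω·C) = 0 - j337.5 Ω
Step 3 — Series combination: Z_total = R + C = 1950 - j337.5 Ω = 1979∠-9.8° Ω.
Step 4 — Power factor: PF = cos(φ) = Re(Z)/|Z| = 1950/1978.99 = 0.9854.
Step 5 — Type: Im(Z) = -337.5 ⇒ leading (phase φ = -9.8°).

PF = 0.9854 (leading, φ = -9.8°)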